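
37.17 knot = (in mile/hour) 42.77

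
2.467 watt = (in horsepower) 0.003308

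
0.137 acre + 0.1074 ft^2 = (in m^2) 554.4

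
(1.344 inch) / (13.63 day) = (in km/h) 1.044e-07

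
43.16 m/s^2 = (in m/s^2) 43.16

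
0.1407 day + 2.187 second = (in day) 0.1407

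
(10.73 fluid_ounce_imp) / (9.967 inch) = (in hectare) 1.204e-07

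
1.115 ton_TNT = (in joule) 4.665e+09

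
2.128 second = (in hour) 0.0005911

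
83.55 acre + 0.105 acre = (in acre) 83.66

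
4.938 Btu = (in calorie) 1245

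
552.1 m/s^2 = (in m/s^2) 552.1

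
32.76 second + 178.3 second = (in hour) 0.05863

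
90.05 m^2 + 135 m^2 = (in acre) 0.05561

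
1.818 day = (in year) 0.004981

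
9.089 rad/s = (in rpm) 86.79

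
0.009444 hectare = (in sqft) 1017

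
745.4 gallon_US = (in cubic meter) 2.822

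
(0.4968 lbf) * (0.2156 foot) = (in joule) 0.1452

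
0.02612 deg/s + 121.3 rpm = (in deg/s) 727.8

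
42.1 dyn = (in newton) 0.000421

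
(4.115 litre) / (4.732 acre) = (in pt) 0.0006091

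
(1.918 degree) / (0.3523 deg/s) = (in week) 9.002e-06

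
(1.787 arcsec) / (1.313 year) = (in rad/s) 2.092e-13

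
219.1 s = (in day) 0.002536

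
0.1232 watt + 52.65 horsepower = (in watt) 3.926e+04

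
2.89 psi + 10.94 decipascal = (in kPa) 19.93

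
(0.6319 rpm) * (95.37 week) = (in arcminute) 1.312e+10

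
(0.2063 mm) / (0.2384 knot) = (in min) 2.804e-05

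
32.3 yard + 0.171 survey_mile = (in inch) 1.2e+04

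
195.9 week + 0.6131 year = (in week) 227.9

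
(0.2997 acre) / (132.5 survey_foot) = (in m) 30.03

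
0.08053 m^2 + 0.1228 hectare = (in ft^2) 1.322e+04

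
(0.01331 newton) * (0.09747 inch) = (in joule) 3.295e-05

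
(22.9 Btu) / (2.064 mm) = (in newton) 1.171e+07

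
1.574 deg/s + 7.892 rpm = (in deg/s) 48.93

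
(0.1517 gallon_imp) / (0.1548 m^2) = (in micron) 4455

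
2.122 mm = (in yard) 0.002321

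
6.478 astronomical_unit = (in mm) 9.691e+14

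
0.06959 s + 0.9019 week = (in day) 6.313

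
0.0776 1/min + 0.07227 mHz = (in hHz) 1.366e-05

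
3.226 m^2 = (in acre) 0.0007972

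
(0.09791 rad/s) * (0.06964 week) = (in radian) 4124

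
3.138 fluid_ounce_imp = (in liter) 0.08916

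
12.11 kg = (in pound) 26.7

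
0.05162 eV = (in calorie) 1.977e-21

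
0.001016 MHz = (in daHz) 101.6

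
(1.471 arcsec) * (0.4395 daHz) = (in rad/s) 3.134e-05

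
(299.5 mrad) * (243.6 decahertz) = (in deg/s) 4.18e+04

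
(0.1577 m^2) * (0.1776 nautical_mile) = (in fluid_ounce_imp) 1.826e+06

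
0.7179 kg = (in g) 717.9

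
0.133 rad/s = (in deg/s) 7.62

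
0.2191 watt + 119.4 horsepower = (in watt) 8.904e+04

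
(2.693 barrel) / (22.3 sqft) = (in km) 0.0002067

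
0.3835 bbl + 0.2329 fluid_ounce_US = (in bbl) 0.3835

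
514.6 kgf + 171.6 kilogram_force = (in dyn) 6.729e+08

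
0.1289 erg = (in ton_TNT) 3.081e-18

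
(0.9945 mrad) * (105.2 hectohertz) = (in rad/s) 10.46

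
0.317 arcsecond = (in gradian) 9.784e-05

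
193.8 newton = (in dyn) 1.938e+07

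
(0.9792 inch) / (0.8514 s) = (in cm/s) 2.921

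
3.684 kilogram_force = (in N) 36.13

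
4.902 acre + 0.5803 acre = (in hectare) 2.219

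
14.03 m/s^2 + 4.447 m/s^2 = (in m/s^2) 18.48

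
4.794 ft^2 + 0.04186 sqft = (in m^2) 0.4493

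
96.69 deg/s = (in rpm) 16.12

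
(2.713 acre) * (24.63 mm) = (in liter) 2.704e+05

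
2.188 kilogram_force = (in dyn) 2.146e+06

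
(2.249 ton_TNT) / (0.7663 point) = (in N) 3.481e+13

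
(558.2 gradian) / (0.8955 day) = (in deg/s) 0.006493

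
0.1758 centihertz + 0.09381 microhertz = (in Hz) 0.001758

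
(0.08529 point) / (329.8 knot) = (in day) 2.053e-12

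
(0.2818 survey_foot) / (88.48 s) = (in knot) 0.001887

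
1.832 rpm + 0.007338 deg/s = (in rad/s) 0.192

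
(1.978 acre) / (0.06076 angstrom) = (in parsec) 0.04269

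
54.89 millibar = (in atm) 0.05417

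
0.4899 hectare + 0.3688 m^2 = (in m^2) 4899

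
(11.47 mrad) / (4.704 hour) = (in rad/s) 6.773e-07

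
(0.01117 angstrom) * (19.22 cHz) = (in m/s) 2.147e-13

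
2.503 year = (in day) 913.6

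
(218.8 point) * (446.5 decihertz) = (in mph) 7.709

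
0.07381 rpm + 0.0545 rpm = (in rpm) 0.1283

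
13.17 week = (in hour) 2213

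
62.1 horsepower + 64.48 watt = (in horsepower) 62.19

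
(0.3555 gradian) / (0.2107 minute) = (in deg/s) 0.02531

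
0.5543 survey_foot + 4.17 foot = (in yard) 1.575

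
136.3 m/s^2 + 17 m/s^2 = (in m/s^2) 153.3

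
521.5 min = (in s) 3.129e+04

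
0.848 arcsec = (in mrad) 0.004111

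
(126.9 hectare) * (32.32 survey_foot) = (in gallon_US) 3.302e+09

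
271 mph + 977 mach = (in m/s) 3.328e+05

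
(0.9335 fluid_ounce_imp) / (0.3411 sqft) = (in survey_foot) 0.002746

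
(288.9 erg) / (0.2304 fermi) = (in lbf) 2.819e+10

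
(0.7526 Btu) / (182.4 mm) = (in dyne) 4.353e+08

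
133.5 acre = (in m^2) 5.403e+05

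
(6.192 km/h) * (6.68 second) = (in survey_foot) 37.7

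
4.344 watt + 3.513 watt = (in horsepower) 0.01054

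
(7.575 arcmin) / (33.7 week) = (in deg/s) 6.194e-09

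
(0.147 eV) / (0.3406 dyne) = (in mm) 6.915e-12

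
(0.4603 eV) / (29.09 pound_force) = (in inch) 2.244e-20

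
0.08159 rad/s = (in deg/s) 4.675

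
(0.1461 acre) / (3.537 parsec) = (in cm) 5.417e-13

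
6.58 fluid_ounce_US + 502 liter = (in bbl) 3.159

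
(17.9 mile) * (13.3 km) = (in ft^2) 4.124e+09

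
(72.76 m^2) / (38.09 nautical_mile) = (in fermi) 1.031e+12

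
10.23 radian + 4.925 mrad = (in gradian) 651.6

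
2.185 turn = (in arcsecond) 2.832e+06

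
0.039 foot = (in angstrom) 1.189e+08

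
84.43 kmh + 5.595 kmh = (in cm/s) 2501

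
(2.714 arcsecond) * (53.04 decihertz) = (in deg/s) 0.003999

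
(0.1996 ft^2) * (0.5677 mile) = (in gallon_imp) 3727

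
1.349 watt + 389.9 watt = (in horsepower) 0.5247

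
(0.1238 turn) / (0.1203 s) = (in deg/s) 370.5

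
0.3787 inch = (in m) 0.009619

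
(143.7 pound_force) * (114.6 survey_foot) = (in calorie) 5336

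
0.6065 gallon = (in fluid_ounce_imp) 80.8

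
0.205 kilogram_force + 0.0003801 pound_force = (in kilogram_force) 0.2052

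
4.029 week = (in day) 28.2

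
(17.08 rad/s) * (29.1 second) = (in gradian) 3.164e+04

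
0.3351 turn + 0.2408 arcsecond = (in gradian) 134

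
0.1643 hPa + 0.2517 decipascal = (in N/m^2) 16.46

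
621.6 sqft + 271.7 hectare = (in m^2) 2.717e+06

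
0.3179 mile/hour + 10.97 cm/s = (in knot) 0.4895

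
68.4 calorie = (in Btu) 0.2713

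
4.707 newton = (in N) 4.707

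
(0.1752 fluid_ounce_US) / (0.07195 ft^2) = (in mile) 4.816e-07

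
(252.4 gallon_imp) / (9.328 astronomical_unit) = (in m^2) 8.223e-13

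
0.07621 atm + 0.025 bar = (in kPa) 10.22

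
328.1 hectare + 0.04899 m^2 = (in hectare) 328.1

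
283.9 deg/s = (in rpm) 47.32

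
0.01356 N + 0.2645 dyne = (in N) 0.01356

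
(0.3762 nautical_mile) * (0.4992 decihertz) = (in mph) 77.8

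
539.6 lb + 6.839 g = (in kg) 244.8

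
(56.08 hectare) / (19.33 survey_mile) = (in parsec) 5.842e-16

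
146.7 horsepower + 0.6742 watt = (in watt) 1.094e+05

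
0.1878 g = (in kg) 0.0001878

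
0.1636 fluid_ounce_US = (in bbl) 3.043e-05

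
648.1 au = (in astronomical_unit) 648.1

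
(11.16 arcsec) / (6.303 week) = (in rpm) 1.355e-10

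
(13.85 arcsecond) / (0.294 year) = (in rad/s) 7.242e-12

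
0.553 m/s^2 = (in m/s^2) 0.553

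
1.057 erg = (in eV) 6.597e+11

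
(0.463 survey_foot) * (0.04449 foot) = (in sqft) 0.0206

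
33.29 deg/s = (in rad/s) 0.581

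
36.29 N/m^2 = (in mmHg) 0.2722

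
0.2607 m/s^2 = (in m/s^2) 0.2607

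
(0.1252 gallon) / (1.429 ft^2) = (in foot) 0.01171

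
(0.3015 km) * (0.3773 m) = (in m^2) 113.8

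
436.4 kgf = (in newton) 4280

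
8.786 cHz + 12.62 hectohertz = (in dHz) 1.262e+04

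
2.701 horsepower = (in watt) 2014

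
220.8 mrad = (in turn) 0.03514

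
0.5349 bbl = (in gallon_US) 22.47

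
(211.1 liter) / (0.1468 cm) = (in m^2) 143.8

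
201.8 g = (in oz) 7.118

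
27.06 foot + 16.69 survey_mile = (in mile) 16.7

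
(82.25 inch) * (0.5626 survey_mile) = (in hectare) 0.1892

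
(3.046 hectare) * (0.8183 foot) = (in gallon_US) 2.007e+06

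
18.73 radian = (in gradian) 1192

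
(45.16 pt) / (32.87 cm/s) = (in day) 5.61e-07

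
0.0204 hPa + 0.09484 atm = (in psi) 1.394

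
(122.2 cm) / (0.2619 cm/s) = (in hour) 0.1296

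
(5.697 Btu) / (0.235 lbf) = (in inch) 2.264e+05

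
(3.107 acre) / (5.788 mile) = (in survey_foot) 4.429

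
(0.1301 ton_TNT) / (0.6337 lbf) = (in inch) 7.603e+09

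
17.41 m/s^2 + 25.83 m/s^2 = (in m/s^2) 43.24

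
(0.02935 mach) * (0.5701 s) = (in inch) 224.3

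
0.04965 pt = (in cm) 0.001752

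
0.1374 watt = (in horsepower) 0.0001843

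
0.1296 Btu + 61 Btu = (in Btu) 61.13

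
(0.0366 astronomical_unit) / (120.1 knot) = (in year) 2.81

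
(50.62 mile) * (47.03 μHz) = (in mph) 8.57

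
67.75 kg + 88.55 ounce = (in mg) 7.026e+07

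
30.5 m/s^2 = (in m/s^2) 30.5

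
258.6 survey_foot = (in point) 2.234e+05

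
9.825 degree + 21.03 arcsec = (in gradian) 10.92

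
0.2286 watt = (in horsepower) 0.0003066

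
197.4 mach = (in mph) 1.504e+05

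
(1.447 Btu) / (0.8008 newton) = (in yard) 2085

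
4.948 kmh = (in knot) 2.672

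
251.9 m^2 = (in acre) 0.06225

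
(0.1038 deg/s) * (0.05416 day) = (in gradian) 539.7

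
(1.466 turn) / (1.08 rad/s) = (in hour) 0.002369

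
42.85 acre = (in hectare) 17.34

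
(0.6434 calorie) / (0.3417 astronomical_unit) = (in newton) 5.266e-11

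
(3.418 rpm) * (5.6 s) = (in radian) 2.004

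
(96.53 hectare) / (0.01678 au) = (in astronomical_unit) 2.571e-15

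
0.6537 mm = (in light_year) 6.91e-20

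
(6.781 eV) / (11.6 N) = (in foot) 3.073e-19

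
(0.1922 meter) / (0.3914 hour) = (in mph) 0.0003051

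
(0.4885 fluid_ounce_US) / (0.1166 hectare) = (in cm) 1.239e-06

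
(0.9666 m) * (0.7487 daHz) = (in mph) 16.19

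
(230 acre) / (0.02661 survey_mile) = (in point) 6.161e+07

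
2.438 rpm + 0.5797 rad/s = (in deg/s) 47.84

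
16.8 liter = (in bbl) 0.1057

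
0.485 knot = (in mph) 0.5581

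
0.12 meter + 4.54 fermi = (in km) 0.00012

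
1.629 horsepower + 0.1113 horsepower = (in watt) 1298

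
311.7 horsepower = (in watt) 2.324e+05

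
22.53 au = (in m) 3.37e+12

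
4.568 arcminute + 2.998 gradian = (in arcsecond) 9988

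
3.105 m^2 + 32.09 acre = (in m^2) 1.299e+05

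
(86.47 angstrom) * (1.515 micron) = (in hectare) 1.31e-18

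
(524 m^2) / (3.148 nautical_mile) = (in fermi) 8.988e+13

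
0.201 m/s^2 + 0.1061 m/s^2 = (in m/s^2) 0.3071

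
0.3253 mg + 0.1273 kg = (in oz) 4.49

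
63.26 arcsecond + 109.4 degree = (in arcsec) 3.939e+05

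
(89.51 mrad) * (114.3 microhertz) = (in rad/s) 1.023e-05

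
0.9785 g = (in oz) 0.03452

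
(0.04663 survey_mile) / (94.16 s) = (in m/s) 0.797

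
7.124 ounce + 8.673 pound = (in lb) 9.118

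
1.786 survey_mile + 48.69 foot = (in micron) 2.889e+09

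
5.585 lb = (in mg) 2.533e+06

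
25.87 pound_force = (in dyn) 1.151e+07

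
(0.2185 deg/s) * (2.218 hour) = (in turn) 4.846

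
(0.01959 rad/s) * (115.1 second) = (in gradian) 143.5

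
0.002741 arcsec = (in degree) 7.614e-07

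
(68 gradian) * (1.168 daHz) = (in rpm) 119.1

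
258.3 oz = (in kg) 7.323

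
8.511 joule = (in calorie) 2.034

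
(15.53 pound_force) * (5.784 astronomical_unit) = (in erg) 5.977e+20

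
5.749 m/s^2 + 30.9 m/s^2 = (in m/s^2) 36.65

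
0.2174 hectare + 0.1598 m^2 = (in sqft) 2.34e+04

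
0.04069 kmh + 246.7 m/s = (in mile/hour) 551.9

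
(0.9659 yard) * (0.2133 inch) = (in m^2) 0.004785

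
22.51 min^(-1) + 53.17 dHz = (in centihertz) 569.2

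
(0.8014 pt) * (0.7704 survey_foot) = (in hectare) 6.639e-09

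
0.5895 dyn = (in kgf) 6.011e-07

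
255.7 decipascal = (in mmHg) 0.1918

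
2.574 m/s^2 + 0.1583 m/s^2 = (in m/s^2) 2.732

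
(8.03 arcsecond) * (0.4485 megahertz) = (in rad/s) 17.46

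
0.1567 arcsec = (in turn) 1.209e-07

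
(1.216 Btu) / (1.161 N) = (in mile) 0.6866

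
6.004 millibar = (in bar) 0.006004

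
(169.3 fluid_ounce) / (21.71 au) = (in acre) 3.809e-19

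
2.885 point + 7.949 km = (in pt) 2.253e+07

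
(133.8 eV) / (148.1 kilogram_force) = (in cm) 1.476e-18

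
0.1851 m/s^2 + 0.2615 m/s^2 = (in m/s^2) 0.4466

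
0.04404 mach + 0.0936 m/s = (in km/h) 54.32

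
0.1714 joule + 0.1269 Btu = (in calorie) 32.04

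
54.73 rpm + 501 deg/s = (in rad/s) 14.48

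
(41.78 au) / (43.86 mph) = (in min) 5.313e+09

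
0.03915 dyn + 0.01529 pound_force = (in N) 0.06801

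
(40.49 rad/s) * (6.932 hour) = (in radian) 1.01e+06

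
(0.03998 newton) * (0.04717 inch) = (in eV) 2.99e+14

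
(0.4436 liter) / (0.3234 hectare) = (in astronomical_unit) 9.169e-19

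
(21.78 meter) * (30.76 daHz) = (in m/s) 6700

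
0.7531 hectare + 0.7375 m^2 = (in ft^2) 8.107e+04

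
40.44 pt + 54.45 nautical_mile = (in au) 6.741e-07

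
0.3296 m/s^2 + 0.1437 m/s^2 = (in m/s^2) 0.4733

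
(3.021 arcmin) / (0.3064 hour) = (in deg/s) 4.565e-05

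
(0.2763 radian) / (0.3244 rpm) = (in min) 0.1356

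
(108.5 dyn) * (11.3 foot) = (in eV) 2.332e+16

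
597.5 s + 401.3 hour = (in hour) 401.5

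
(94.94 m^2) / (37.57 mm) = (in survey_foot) 8291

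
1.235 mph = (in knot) 1.073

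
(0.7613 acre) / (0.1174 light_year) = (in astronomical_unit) 1.854e-23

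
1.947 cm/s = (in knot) 0.03785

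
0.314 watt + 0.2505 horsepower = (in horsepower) 0.2509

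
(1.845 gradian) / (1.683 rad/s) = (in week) 2.847e-08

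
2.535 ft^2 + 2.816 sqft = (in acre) 0.0001228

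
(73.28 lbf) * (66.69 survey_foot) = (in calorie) 1584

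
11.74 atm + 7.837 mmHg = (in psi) 172.7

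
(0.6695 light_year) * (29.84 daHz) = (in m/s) 1.89e+18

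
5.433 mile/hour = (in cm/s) 242.9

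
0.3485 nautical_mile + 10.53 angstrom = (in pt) 1.83e+06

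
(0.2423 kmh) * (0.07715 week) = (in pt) 8.902e+06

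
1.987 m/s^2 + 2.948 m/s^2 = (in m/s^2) 4.935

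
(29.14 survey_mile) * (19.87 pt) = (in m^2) 328.7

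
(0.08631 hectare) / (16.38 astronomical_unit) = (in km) 3.522e-13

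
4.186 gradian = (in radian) 0.06575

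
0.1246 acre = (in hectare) 0.05042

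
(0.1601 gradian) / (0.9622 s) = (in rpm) 0.02496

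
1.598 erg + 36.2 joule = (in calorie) 8.652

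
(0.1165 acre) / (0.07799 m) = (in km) 6.045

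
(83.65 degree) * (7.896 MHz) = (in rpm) 1.101e+08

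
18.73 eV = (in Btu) 2.844e-21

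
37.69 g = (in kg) 0.03769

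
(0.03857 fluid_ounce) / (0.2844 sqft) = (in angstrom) 4.317e+05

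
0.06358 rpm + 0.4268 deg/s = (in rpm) 0.1347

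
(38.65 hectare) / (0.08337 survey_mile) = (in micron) 2.881e+09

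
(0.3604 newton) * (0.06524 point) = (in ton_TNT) 1.982e-15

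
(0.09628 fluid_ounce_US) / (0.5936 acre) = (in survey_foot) 3.889e-09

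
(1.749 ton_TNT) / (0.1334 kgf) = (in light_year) 5.913e-07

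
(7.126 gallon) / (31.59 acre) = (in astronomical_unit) 1.41e-18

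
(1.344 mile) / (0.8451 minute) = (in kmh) 153.6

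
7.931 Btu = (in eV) 5.223e+22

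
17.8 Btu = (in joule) 1.878e+04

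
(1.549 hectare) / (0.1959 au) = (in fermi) 5.286e+08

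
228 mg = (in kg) 0.000228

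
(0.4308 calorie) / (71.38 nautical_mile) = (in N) 1.363e-05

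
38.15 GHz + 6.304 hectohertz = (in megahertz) 3.815e+04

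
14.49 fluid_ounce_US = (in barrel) 0.002695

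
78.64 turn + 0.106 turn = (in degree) 2.835e+04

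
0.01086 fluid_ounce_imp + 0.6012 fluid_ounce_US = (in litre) 0.01809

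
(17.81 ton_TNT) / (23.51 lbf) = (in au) 0.004763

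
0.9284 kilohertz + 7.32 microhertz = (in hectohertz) 9.284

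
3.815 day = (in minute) 5494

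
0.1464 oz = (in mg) 4150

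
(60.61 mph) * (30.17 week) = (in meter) 4.944e+08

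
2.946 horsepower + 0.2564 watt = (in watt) 2197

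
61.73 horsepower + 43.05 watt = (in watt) 4.608e+04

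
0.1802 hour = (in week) 0.001073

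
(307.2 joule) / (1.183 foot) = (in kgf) 86.88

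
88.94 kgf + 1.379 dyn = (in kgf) 88.94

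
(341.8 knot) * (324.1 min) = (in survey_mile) 2125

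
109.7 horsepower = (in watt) 8.18e+04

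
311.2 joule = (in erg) 3.112e+09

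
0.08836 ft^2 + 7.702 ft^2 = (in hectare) 7.237e-05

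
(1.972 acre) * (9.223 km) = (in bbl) 4.63e+08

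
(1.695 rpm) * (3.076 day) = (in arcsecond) 9.73e+09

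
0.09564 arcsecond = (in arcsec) 0.09564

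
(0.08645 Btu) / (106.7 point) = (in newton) 2423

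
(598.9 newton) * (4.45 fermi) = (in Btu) 2.526e-15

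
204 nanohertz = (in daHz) 2.04e-08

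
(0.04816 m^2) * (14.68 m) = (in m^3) 0.707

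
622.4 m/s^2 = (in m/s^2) 622.4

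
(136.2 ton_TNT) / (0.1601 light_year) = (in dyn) 37.62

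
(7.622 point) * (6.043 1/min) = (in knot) 0.0005264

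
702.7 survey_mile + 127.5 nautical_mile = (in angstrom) 1.367e+16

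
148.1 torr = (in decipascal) 1.975e+05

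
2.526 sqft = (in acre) 5.799e-05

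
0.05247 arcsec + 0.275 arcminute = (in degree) 0.004598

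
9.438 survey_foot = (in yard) 3.146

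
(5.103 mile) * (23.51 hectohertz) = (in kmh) 6.951e+07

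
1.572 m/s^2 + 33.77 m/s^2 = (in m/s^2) 35.34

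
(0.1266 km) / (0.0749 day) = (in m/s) 0.01956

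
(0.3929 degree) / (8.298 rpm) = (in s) 0.007891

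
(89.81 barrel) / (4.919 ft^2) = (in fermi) 3.124e+16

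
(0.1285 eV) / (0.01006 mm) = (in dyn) 2.047e-10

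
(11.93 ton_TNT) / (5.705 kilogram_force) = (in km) 8.922e+05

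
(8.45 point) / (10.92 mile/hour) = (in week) 1.01e-09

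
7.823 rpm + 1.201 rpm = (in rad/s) 0.945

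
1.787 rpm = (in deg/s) 10.72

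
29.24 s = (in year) 9.272e-07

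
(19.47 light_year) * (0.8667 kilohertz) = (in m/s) 1.596e+20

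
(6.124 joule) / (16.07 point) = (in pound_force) 242.8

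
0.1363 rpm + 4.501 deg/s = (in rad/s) 0.09283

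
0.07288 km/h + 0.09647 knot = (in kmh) 0.2515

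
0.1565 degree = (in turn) 0.0004347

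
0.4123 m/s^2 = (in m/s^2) 0.4123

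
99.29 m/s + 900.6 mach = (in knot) 5.963e+05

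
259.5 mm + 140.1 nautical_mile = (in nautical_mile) 140.1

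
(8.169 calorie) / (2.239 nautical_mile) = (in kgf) 0.0008405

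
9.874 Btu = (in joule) 1.042e+04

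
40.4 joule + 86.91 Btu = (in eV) 5.726e+23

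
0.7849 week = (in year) 0.01505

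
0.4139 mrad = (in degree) 0.02371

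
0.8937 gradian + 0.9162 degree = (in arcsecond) 6194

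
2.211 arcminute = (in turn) 0.0001024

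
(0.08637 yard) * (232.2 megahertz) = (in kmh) 6.602e+07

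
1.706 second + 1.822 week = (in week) 1.822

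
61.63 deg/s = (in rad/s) 1.076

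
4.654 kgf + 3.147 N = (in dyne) 4.879e+06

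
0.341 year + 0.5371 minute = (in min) 1.792e+05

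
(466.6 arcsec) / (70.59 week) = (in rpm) 5.06e-10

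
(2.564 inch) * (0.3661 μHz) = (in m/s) 2.384e-08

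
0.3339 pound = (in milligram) 1.515e+05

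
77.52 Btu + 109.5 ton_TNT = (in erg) 4.581e+18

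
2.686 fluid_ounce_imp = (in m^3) 7.632e-05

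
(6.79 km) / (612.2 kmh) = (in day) 0.0004621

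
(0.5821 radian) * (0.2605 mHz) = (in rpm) 0.001448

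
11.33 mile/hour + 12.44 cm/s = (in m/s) 5.189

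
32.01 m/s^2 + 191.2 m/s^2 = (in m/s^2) 223.2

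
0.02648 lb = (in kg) 0.01201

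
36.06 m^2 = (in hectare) 0.003606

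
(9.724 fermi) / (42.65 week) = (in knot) 7.328e-22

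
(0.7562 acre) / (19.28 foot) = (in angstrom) 5.208e+12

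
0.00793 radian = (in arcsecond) 1636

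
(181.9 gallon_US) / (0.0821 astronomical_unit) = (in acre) 1.385e-14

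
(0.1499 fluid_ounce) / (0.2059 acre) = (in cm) 5.32e-07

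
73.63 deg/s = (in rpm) 12.27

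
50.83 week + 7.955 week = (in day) 411.5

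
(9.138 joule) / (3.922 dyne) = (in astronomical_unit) 1.557e-06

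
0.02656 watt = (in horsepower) 3.562e-05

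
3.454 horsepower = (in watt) 2576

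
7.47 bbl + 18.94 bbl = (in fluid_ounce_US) 1.42e+05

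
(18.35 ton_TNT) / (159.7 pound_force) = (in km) 1.081e+05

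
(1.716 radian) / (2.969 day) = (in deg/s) 0.0003833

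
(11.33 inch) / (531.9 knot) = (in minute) 1.753e-05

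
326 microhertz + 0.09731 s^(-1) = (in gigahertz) 9.764e-11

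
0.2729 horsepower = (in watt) 203.5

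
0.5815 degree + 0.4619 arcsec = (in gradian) 0.6463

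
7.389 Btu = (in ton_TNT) 1.863e-06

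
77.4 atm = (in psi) 1137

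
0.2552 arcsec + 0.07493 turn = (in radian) 0.4708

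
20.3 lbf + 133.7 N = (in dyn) 2.24e+07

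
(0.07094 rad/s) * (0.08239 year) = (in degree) 1.056e+07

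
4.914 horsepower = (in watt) 3664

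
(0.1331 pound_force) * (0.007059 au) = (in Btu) 5.926e+05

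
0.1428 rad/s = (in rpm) 1.364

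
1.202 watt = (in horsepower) 0.001612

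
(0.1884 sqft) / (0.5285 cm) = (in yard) 3.622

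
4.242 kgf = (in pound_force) 9.352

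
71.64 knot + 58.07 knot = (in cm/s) 6673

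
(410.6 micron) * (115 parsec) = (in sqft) 1.568e+16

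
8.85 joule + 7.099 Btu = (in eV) 4.68e+22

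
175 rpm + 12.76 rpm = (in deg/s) 1127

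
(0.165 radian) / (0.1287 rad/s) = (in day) 1.484e-05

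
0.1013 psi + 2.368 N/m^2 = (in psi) 0.1016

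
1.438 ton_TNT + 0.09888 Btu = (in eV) 3.755e+28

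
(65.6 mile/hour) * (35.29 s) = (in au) 6.918e-09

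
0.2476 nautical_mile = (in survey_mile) 0.2849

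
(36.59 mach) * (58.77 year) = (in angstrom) 2.309e+23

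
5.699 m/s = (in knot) 11.08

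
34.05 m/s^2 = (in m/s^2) 34.05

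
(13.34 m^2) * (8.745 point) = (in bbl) 0.2589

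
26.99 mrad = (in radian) 0.02699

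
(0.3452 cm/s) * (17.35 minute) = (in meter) 3.594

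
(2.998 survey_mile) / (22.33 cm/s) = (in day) 0.2501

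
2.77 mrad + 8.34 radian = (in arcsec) 1.721e+06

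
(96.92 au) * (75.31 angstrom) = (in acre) 26.98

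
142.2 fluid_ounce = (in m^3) 0.004205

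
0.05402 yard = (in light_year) 5.221e-18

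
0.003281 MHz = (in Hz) 3281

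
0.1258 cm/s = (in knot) 0.002445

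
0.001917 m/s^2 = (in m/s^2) 0.001917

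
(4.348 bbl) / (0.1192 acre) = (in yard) 0.001567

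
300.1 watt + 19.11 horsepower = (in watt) 1.455e+04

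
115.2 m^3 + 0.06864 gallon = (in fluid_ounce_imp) 4.054e+06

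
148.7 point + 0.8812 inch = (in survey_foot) 0.2455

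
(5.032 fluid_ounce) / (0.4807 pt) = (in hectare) 8.775e-05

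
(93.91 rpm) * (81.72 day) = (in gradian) 4.42e+09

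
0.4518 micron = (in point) 0.001281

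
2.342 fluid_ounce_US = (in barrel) 0.0004356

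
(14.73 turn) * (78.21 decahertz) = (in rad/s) 7.238e+04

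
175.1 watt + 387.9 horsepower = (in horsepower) 388.1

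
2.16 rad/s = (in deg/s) 123.8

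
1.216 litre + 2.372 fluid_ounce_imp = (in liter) 1.283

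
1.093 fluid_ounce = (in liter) 0.03232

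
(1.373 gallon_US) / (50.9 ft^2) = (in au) 7.347e-15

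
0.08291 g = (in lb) 0.0001828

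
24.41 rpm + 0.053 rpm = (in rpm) 24.46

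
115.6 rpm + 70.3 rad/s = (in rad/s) 82.41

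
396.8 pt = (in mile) 8.698e-05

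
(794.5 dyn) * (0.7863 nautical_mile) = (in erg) 1.157e+08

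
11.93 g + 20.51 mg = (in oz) 0.4215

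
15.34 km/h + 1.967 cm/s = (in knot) 8.321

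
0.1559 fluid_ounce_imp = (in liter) 0.00443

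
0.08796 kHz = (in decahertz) 8.796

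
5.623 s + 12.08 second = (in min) 0.295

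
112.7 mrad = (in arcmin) 387.4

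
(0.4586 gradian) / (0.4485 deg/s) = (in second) 0.9203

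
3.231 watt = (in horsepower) 0.004333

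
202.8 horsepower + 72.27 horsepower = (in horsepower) 275.1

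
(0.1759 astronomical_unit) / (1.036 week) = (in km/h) 1.512e+05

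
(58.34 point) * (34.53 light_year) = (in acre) 1.661e+12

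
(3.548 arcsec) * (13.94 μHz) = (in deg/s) 1.374e-08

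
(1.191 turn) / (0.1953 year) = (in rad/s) 1.215e-06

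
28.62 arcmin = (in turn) 0.001325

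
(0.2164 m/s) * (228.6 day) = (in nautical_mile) 2308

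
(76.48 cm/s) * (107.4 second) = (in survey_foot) 269.5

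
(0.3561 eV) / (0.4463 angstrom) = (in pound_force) 2.874e-10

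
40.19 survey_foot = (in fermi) 1.225e+16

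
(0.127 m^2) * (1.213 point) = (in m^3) 5.435e-05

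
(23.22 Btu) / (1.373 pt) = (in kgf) 5.158e+06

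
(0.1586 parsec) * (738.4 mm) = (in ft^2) 3.89e+16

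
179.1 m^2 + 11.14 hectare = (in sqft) 1.201e+06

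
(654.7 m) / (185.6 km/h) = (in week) 2.1e-05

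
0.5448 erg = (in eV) 3.4e+11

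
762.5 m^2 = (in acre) 0.1884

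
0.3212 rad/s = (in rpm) 3.067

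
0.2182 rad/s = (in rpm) 2.084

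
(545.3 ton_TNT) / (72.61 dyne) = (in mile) 1.952e+12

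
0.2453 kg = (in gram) 245.3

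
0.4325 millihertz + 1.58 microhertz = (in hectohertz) 4.341e-06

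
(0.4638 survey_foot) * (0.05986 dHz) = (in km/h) 0.003046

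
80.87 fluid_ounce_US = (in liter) 2.392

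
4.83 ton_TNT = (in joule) 2.021e+10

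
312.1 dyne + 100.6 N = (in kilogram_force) 10.26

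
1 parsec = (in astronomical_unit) 2.063e+05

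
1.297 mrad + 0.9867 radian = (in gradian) 62.9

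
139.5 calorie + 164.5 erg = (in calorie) 139.5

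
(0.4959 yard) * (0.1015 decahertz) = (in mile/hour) 1.03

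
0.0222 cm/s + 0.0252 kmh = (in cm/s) 0.7222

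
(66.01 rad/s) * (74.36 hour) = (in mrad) 1.767e+10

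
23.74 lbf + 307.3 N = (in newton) 412.9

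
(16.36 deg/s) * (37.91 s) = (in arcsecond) 2.233e+06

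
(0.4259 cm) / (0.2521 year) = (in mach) 1.573e-12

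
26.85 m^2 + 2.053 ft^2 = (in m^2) 27.04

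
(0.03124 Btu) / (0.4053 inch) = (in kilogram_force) 326.5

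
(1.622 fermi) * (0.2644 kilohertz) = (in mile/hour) 9.593e-13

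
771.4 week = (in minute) 7.776e+06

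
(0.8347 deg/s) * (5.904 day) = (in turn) 1183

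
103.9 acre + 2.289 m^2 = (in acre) 103.9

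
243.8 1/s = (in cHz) 2.438e+04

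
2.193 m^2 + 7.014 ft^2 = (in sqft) 30.62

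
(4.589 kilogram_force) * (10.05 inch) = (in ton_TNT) 2.746e-09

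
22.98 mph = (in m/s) 10.27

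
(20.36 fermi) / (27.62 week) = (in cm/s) 1.219e-19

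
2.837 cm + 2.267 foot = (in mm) 719.4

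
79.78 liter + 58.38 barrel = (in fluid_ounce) 3.165e+05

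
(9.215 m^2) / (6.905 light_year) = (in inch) 5.554e-15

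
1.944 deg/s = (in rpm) 0.324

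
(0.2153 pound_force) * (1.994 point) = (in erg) 6737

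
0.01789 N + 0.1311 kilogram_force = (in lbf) 0.293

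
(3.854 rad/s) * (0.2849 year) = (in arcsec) 7.142e+12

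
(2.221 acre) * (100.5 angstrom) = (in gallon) 0.02386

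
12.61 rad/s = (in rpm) 120.4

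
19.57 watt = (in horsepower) 0.02624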